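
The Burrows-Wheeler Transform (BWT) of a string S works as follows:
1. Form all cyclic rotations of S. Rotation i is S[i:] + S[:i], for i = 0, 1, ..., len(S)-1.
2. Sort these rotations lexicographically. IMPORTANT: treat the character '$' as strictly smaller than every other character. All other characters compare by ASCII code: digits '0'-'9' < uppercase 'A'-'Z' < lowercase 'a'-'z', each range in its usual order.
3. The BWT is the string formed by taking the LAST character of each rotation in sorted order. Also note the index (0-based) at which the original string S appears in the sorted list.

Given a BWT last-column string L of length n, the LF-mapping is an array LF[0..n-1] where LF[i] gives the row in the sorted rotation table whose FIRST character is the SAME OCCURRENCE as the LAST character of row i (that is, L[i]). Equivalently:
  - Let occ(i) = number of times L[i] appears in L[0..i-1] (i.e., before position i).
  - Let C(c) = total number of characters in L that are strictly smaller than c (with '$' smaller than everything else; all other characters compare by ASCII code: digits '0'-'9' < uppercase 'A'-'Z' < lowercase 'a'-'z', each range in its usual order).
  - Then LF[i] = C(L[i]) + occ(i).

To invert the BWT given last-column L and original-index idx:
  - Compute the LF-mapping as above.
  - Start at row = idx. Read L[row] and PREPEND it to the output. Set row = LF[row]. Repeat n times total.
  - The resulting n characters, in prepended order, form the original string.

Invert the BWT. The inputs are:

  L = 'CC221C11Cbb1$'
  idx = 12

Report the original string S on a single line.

Answer: bCC11bC2121C$

Derivation:
LF mapping: 7 8 5 6 1 9 2 3 10 11 12 4 0
Walk LF starting at row 12, prepending L[row]:
  step 1: row=12, L[12]='$', prepend. Next row=LF[12]=0
  step 2: row=0, L[0]='C', prepend. Next row=LF[0]=7
  step 3: row=7, L[7]='1', prepend. Next row=LF[7]=3
  step 4: row=3, L[3]='2', prepend. Next row=LF[3]=6
  step 5: row=6, L[6]='1', prepend. Next row=LF[6]=2
  step 6: row=2, L[2]='2', prepend. Next row=LF[2]=5
  step 7: row=5, L[5]='C', prepend. Next row=LF[5]=9
  step 8: row=9, L[9]='b', prepend. Next row=LF[9]=11
  step 9: row=11, L[11]='1', prepend. Next row=LF[11]=4
  step 10: row=4, L[4]='1', prepend. Next row=LF[4]=1
  step 11: row=1, L[1]='C', prepend. Next row=LF[1]=8
  step 12: row=8, L[8]='C', prepend. Next row=LF[8]=10
  step 13: row=10, L[10]='b', prepend. Next row=LF[10]=12
Reversed output: bCC11bC2121C$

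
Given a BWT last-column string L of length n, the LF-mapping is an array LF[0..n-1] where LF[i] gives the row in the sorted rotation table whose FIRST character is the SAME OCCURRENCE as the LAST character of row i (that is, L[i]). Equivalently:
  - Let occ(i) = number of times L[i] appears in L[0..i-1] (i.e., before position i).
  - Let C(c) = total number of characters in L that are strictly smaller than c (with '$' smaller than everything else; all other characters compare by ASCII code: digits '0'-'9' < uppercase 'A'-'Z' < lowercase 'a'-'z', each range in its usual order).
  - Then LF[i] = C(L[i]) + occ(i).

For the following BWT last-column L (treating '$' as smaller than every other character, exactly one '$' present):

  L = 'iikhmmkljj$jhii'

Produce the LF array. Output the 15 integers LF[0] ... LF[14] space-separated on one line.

Char counts: '$':1, 'h':2, 'i':4, 'j':3, 'k':2, 'l':1, 'm':2
C (first-col start): C('$')=0, C('h')=1, C('i')=3, C('j')=7, C('k')=10, C('l')=12, C('m')=13
L[0]='i': occ=0, LF[0]=C('i')+0=3+0=3
L[1]='i': occ=1, LF[1]=C('i')+1=3+1=4
L[2]='k': occ=0, LF[2]=C('k')+0=10+0=10
L[3]='h': occ=0, LF[3]=C('h')+0=1+0=1
L[4]='m': occ=0, LF[4]=C('m')+0=13+0=13
L[5]='m': occ=1, LF[5]=C('m')+1=13+1=14
L[6]='k': occ=1, LF[6]=C('k')+1=10+1=11
L[7]='l': occ=0, LF[7]=C('l')+0=12+0=12
L[8]='j': occ=0, LF[8]=C('j')+0=7+0=7
L[9]='j': occ=1, LF[9]=C('j')+1=7+1=8
L[10]='$': occ=0, LF[10]=C('$')+0=0+0=0
L[11]='j': occ=2, LF[11]=C('j')+2=7+2=9
L[12]='h': occ=1, LF[12]=C('h')+1=1+1=2
L[13]='i': occ=2, LF[13]=C('i')+2=3+2=5
L[14]='i': occ=3, LF[14]=C('i')+3=3+3=6

Answer: 3 4 10 1 13 14 11 12 7 8 0 9 2 5 6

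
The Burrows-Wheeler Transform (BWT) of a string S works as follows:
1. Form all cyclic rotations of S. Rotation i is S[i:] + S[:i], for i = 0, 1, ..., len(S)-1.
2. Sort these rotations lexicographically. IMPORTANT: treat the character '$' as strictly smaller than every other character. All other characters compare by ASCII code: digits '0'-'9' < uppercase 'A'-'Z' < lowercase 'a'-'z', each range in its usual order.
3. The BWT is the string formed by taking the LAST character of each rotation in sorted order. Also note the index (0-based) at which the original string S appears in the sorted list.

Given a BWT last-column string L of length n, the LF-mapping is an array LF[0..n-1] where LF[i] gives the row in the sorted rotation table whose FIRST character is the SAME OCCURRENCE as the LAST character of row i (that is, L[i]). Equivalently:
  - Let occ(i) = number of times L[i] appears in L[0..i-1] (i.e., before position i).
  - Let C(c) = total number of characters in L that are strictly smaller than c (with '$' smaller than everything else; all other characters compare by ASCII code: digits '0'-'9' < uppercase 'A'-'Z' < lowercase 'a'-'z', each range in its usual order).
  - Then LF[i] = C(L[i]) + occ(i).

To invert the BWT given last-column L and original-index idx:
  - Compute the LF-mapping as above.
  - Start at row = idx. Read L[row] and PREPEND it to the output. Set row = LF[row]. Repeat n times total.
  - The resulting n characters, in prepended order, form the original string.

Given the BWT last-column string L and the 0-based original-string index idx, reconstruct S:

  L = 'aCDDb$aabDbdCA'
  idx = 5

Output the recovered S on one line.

Answer: DCbbDCAdbaDaa$

Derivation:
LF mapping: 7 2 4 5 10 0 8 9 11 6 12 13 3 1
Walk LF starting at row 5, prepending L[row]:
  step 1: row=5, L[5]='$', prepend. Next row=LF[5]=0
  step 2: row=0, L[0]='a', prepend. Next row=LF[0]=7
  step 3: row=7, L[7]='a', prepend. Next row=LF[7]=9
  step 4: row=9, L[9]='D', prepend. Next row=LF[9]=6
  step 5: row=6, L[6]='a', prepend. Next row=LF[6]=8
  step 6: row=8, L[8]='b', prepend. Next row=LF[8]=11
  step 7: row=11, L[11]='d', prepend. Next row=LF[11]=13
  step 8: row=13, L[13]='A', prepend. Next row=LF[13]=1
  step 9: row=1, L[1]='C', prepend. Next row=LF[1]=2
  step 10: row=2, L[2]='D', prepend. Next row=LF[2]=4
  step 11: row=4, L[4]='b', prepend. Next row=LF[4]=10
  step 12: row=10, L[10]='b', prepend. Next row=LF[10]=12
  step 13: row=12, L[12]='C', prepend. Next row=LF[12]=3
  step 14: row=3, L[3]='D', prepend. Next row=LF[3]=5
Reversed output: DCbbDCAdbaDaa$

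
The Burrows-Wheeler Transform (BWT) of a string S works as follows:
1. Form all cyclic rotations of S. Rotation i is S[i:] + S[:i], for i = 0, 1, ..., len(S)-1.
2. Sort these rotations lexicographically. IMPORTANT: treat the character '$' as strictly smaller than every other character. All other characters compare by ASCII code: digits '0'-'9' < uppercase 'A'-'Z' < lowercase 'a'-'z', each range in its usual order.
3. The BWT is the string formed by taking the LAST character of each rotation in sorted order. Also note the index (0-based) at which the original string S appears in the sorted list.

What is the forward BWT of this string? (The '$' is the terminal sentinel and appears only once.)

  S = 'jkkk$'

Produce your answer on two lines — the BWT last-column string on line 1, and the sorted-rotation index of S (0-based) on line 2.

All 5 rotations (rotation i = S[i:]+S[:i]):
  rot[0] = jkkk$
  rot[1] = kkk$j
  rot[2] = kk$jk
  rot[3] = k$jkk
  rot[4] = $jkkk
Sorted (with $ < everything):
  sorted[0] = $jkkk  (last char: 'k')
  sorted[1] = jkkk$  (last char: '$')
  sorted[2] = k$jkk  (last char: 'k')
  sorted[3] = kk$jk  (last char: 'k')
  sorted[4] = kkk$j  (last char: 'j')
Last column: k$kkj
Original string S is at sorted index 1

Answer: k$kkj
1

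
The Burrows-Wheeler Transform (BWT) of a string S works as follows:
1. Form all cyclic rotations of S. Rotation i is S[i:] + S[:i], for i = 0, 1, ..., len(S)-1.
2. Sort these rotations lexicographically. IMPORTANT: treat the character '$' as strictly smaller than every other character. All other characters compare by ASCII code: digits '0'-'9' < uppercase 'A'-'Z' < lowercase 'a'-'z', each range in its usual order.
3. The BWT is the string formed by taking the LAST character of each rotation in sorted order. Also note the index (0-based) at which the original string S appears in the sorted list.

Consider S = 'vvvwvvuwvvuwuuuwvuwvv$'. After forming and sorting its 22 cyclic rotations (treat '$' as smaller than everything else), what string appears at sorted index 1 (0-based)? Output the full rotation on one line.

Answer: uuuwvuwvv$vvvwvvuwvvuw

Derivation:
All 22 rotations (rotation i = S[i:]+S[:i]):
  rot[0] = vvvwvvuwvvuwuuuwvuwvv$
  rot[1] = vvwvvuwvvuwuuuwvuwvv$v
  rot[2] = vwvvuwvvuwuuuwvuwvv$vv
  rot[3] = wvvuwvvuwuuuwvuwvv$vvv
  rot[4] = vvuwvvuwuuuwvuwvv$vvvw
  rot[5] = vuwvvuwuuuwvuwvv$vvvwv
  rot[6] = uwvvuwuuuwvuwvv$vvvwvv
  rot[7] = wvvuwuuuwvuwvv$vvvwvvu
  rot[8] = vvuwuuuwvuwvv$vvvwvvuw
  rot[9] = vuwuuuwvuwvv$vvvwvvuwv
  rot[10] = uwuuuwvuwvv$vvvwvvuwvv
  rot[11] = wuuuwvuwvv$vvvwvvuwvvu
  rot[12] = uuuwvuwvv$vvvwvvuwvvuw
  rot[13] = uuwvuwvv$vvvwvvuwvvuwu
  rot[14] = uwvuwvv$vvvwvvuwvvuwuu
  rot[15] = wvuwvv$vvvwvvuwvvuwuuu
  rot[16] = vuwvv$vvvwvvuwvvuwuuuw
  rot[17] = uwvv$vvvwvvuwvvuwuuuwv
  rot[18] = wvv$vvvwvvuwvvuwuuuwvu
  rot[19] = vv$vvvwvvuwvvuwuuuwvuw
  rot[20] = v$vvvwvvuwvvuwuuuwvuwv
  rot[21] = $vvvwvvuwvvuwuuuwvuwvv
Sorted (with $ < everything):
  sorted[0] = $vvvwvvuwvvuwuuuwvuwvv
  sorted[1] = uuuwvuwvv$vvvwvvuwvvuw
  sorted[2] = uuwvuwvv$vvvwvvuwvvuwu
  sorted[3] = uwuuuwvuwvv$vvvwvvuwvv
  sorted[4] = uwvuwvv$vvvwvvuwvvuwuu
  sorted[5] = uwvv$vvvwvvuwvvuwuuuwv
  sorted[6] = uwvvuwuuuwvuwvv$vvvwvv
  sorted[7] = v$vvvwvvuwvvuwuuuwvuwv
  sorted[8] = vuwuuuwvuwvv$vvvwvvuwv
  sorted[9] = vuwvv$vvvwvvuwvvuwuuuw
  sorted[10] = vuwvvuwuuuwvuwvv$vvvwv
  sorted[11] = vv$vvvwvvuwvvuwuuuwvuw
  sorted[12] = vvuwuuuwvuwvv$vvvwvvuw
  sorted[13] = vvuwvvuwuuuwvuwvv$vvvw
  sorted[14] = vvvwvvuwvvuwuuuwvuwvv$
  sorted[15] = vvwvvuwvvuwuuuwvuwvv$v
  sorted[16] = vwvvuwvvuwuuuwvuwvv$vv
  sorted[17] = wuuuwvuwvv$vvvwvvuwvvu
  sorted[18] = wvuwvv$vvvwvvuwvvuwuuu
  sorted[19] = wvv$vvvwvvuwvvuwuuuwvu
  sorted[20] = wvvuwuuuwvuwvv$vvvwvvu
  sorted[21] = wvvuwvvuwuuuwvuwvv$vvv
sorted[1] = uuuwvuwvv$vvvwvvuwvvuw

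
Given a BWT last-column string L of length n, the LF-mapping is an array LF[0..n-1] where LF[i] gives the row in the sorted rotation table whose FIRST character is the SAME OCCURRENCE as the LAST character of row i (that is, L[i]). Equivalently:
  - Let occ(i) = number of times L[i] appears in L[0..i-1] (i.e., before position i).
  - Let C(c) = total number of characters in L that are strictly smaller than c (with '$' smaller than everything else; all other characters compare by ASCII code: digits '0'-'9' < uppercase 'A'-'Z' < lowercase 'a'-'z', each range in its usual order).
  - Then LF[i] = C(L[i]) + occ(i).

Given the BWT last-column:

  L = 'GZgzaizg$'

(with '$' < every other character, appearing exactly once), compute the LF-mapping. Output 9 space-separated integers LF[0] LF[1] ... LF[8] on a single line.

Answer: 1 2 4 7 3 6 8 5 0

Derivation:
Char counts: '$':1, 'G':1, 'Z':1, 'a':1, 'g':2, 'i':1, 'z':2
C (first-col start): C('$')=0, C('G')=1, C('Z')=2, C('a')=3, C('g')=4, C('i')=6, C('z')=7
L[0]='G': occ=0, LF[0]=C('G')+0=1+0=1
L[1]='Z': occ=0, LF[1]=C('Z')+0=2+0=2
L[2]='g': occ=0, LF[2]=C('g')+0=4+0=4
L[3]='z': occ=0, LF[3]=C('z')+0=7+0=7
L[4]='a': occ=0, LF[4]=C('a')+0=3+0=3
L[5]='i': occ=0, LF[5]=C('i')+0=6+0=6
L[6]='z': occ=1, LF[6]=C('z')+1=7+1=8
L[7]='g': occ=1, LF[7]=C('g')+1=4+1=5
L[8]='$': occ=0, LF[8]=C('$')+0=0+0=0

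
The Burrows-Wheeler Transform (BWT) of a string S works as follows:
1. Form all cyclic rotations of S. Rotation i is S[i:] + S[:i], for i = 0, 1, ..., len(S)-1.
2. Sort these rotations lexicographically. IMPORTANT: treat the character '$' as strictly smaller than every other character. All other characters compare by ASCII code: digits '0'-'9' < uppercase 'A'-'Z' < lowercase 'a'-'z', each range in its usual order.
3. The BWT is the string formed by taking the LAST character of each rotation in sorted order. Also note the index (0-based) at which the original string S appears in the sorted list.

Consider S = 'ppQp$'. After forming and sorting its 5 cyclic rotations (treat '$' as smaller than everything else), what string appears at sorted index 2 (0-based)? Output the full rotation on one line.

Answer: p$ppQ

Derivation:
All 5 rotations (rotation i = S[i:]+S[:i]):
  rot[0] = ppQp$
  rot[1] = pQp$p
  rot[2] = Qp$pp
  rot[3] = p$ppQ
  rot[4] = $ppQp
Sorted (with $ < everything):
  sorted[0] = $ppQp
  sorted[1] = Qp$pp
  sorted[2] = p$ppQ
  sorted[3] = pQp$p
  sorted[4] = ppQp$
sorted[2] = p$ppQ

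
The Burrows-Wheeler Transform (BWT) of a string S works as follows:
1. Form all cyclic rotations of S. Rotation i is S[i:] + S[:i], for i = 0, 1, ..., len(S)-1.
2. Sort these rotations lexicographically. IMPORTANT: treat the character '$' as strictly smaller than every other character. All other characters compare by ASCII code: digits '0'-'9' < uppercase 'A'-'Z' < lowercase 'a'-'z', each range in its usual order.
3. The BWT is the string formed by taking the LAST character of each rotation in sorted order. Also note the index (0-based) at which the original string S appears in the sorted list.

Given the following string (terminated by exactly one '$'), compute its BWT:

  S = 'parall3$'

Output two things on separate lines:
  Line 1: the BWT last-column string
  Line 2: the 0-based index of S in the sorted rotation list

Answer: 3lrpla$a
6

Derivation:
All 8 rotations (rotation i = S[i:]+S[:i]):
  rot[0] = parall3$
  rot[1] = arall3$p
  rot[2] = rall3$pa
  rot[3] = all3$par
  rot[4] = ll3$para
  rot[5] = l3$paral
  rot[6] = 3$parall
  rot[7] = $parall3
Sorted (with $ < everything):
  sorted[0] = $parall3  (last char: '3')
  sorted[1] = 3$parall  (last char: 'l')
  sorted[2] = all3$par  (last char: 'r')
  sorted[3] = arall3$p  (last char: 'p')
  sorted[4] = l3$paral  (last char: 'l')
  sorted[5] = ll3$para  (last char: 'a')
  sorted[6] = parall3$  (last char: '$')
  sorted[7] = rall3$pa  (last char: 'a')
Last column: 3lrpla$a
Original string S is at sorted index 6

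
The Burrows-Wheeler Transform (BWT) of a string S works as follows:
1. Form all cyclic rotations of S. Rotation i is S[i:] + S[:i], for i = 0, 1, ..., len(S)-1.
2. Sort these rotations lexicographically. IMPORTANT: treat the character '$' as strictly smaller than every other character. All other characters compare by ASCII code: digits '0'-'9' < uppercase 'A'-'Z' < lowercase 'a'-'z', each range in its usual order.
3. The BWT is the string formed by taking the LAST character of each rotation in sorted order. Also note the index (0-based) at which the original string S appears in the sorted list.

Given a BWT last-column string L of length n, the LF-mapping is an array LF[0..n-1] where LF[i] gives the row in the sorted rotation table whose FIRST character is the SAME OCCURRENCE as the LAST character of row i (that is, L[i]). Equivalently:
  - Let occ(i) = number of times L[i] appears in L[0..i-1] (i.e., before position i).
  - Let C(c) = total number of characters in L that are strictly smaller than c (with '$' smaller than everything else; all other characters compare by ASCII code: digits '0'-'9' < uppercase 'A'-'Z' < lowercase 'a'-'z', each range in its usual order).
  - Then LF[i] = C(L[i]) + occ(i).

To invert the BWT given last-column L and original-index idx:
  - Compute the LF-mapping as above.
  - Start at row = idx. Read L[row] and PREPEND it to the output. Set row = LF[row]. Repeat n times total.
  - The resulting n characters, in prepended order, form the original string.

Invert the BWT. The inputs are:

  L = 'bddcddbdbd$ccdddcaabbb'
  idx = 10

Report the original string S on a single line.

LF mapping: 3 13 14 9 15 16 4 17 5 18 0 10 11 19 20 21 12 1 2 6 7 8
Walk LF starting at row 10, prepending L[row]:
  step 1: row=10, L[10]='$', prepend. Next row=LF[10]=0
  step 2: row=0, L[0]='b', prepend. Next row=LF[0]=3
  step 3: row=3, L[3]='c', prepend. Next row=LF[3]=9
  step 4: row=9, L[9]='d', prepend. Next row=LF[9]=18
  step 5: row=18, L[18]='a', prepend. Next row=LF[18]=2
  step 6: row=2, L[2]='d', prepend. Next row=LF[2]=14
  step 7: row=14, L[14]='d', prepend. Next row=LF[14]=20
  step 8: row=20, L[20]='b', prepend. Next row=LF[20]=7
  step 9: row=7, L[7]='d', prepend. Next row=LF[7]=17
  step 10: row=17, L[17]='a', prepend. Next row=LF[17]=1
  step 11: row=1, L[1]='d', prepend. Next row=LF[1]=13
  step 12: row=13, L[13]='d', prepend. Next row=LF[13]=19
  step 13: row=19, L[19]='b', prepend. Next row=LF[19]=6
  step 14: row=6, L[6]='b', prepend. Next row=LF[6]=4
  step 15: row=4, L[4]='d', prepend. Next row=LF[4]=15
  step 16: row=15, L[15]='d', prepend. Next row=LF[15]=21
  step 17: row=21, L[21]='b', prepend. Next row=LF[21]=8
  step 18: row=8, L[8]='b', prepend. Next row=LF[8]=5
  step 19: row=5, L[5]='d', prepend. Next row=LF[5]=16
  step 20: row=16, L[16]='c', prepend. Next row=LF[16]=12
  step 21: row=12, L[12]='c', prepend. Next row=LF[12]=11
  step 22: row=11, L[11]='c', prepend. Next row=LF[11]=10
Reversed output: cccdbbddbbddadbddadcb$

Answer: cccdbbddbbddadbddadcb$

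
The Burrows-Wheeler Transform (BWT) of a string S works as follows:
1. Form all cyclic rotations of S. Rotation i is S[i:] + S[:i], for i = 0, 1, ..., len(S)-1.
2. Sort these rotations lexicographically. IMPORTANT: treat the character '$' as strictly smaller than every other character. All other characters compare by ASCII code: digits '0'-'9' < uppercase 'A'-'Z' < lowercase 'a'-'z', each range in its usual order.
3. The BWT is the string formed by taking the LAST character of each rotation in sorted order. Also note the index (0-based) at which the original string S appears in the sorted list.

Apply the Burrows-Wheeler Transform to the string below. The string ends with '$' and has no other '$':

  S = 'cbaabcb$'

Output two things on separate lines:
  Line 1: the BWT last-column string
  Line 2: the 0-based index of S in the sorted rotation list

Answer: bbaccab$
7

Derivation:
All 8 rotations (rotation i = S[i:]+S[:i]):
  rot[0] = cbaabcb$
  rot[1] = baabcb$c
  rot[2] = aabcb$cb
  rot[3] = abcb$cba
  rot[4] = bcb$cbaa
  rot[5] = cb$cbaab
  rot[6] = b$cbaabc
  rot[7] = $cbaabcb
Sorted (with $ < everything):
  sorted[0] = $cbaabcb  (last char: 'b')
  sorted[1] = aabcb$cb  (last char: 'b')
  sorted[2] = abcb$cba  (last char: 'a')
  sorted[3] = b$cbaabc  (last char: 'c')
  sorted[4] = baabcb$c  (last char: 'c')
  sorted[5] = bcb$cbaa  (last char: 'a')
  sorted[6] = cb$cbaab  (last char: 'b')
  sorted[7] = cbaabcb$  (last char: '$')
Last column: bbaccab$
Original string S is at sorted index 7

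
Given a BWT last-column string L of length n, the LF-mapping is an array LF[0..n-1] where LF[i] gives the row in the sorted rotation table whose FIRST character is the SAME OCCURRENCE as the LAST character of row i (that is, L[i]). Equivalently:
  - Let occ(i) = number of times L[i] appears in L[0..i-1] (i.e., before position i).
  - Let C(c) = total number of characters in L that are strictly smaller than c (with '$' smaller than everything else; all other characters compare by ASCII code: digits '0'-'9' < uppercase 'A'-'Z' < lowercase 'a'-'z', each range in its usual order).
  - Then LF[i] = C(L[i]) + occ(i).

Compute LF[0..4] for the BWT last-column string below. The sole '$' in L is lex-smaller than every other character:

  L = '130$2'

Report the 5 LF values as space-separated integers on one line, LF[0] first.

Answer: 2 4 1 0 3

Derivation:
Char counts: '$':1, '0':1, '1':1, '2':1, '3':1
C (first-col start): C('$')=0, C('0')=1, C('1')=2, C('2')=3, C('3')=4
L[0]='1': occ=0, LF[0]=C('1')+0=2+0=2
L[1]='3': occ=0, LF[1]=C('3')+0=4+0=4
L[2]='0': occ=0, LF[2]=C('0')+0=1+0=1
L[3]='$': occ=0, LF[3]=C('$')+0=0+0=0
L[4]='2': occ=0, LF[4]=C('2')+0=3+0=3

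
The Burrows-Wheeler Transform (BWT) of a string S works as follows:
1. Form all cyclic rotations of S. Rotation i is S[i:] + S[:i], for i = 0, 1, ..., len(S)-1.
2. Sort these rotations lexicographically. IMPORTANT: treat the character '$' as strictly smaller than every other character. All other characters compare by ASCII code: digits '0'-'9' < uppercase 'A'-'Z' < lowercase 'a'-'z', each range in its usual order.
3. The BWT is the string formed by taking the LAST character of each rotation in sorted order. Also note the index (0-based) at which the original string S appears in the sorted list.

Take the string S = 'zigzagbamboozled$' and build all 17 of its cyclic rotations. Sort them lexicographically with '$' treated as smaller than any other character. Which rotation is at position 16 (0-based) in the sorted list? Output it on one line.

All 17 rotations (rotation i = S[i:]+S[:i]):
  rot[0] = zigzagbamboozled$
  rot[1] = igzagbamboozled$z
  rot[2] = gzagbamboozled$zi
  rot[3] = zagbamboozled$zig
  rot[4] = agbamboozled$zigz
  rot[5] = gbamboozled$zigza
  rot[6] = bamboozled$zigzag
  rot[7] = amboozled$zigzagb
  rot[8] = mboozled$zigzagba
  rot[9] = boozled$zigzagbam
  rot[10] = oozled$zigzagbamb
  rot[11] = ozled$zigzagbambo
  rot[12] = zled$zigzagbamboo
  rot[13] = led$zigzagbambooz
  rot[14] = ed$zigzagbamboozl
  rot[15] = d$zigzagbamboozle
  rot[16] = $zigzagbamboozled
Sorted (with $ < everything):
  sorted[0] = $zigzagbamboozled
  sorted[1] = agbamboozled$zigz
  sorted[2] = amboozled$zigzagb
  sorted[3] = bamboozled$zigzag
  sorted[4] = boozled$zigzagbam
  sorted[5] = d$zigzagbamboozle
  sorted[6] = ed$zigzagbamboozl
  sorted[7] = gbamboozled$zigza
  sorted[8] = gzagbamboozled$zi
  sorted[9] = igzagbamboozled$z
  sorted[10] = led$zigzagbambooz
  sorted[11] = mboozled$zigzagba
  sorted[12] = oozled$zigzagbamb
  sorted[13] = ozled$zigzagbambo
  sorted[14] = zagbamboozled$zig
  sorted[15] = zigzagbamboozled$
  sorted[16] = zled$zigzagbamboo
sorted[16] = zled$zigzagbamboo

Answer: zled$zigzagbamboo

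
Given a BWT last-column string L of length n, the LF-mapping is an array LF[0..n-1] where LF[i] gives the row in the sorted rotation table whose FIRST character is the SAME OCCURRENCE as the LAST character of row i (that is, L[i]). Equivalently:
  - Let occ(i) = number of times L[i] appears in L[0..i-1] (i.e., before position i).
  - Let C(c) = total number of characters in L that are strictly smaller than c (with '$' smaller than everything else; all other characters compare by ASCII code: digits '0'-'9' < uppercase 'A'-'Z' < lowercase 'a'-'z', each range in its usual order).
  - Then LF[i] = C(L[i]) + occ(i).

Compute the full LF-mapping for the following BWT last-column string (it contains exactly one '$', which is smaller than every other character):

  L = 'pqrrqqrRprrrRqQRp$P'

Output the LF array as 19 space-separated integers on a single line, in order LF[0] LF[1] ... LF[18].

Char counts: '$':1, 'P':1, 'Q':1, 'R':3, 'p':3, 'q':4, 'r':6
C (first-col start): C('$')=0, C('P')=1, C('Q')=2, C('R')=3, C('p')=6, C('q')=9, C('r')=13
L[0]='p': occ=0, LF[0]=C('p')+0=6+0=6
L[1]='q': occ=0, LF[1]=C('q')+0=9+0=9
L[2]='r': occ=0, LF[2]=C('r')+0=13+0=13
L[3]='r': occ=1, LF[3]=C('r')+1=13+1=14
L[4]='q': occ=1, LF[4]=C('q')+1=9+1=10
L[5]='q': occ=2, LF[5]=C('q')+2=9+2=11
L[6]='r': occ=2, LF[6]=C('r')+2=13+2=15
L[7]='R': occ=0, LF[7]=C('R')+0=3+0=3
L[8]='p': occ=1, LF[8]=C('p')+1=6+1=7
L[9]='r': occ=3, LF[9]=C('r')+3=13+3=16
L[10]='r': occ=4, LF[10]=C('r')+4=13+4=17
L[11]='r': occ=5, LF[11]=C('r')+5=13+5=18
L[12]='R': occ=1, LF[12]=C('R')+1=3+1=4
L[13]='q': occ=3, LF[13]=C('q')+3=9+3=12
L[14]='Q': occ=0, LF[14]=C('Q')+0=2+0=2
L[15]='R': occ=2, LF[15]=C('R')+2=3+2=5
L[16]='p': occ=2, LF[16]=C('p')+2=6+2=8
L[17]='$': occ=0, LF[17]=C('$')+0=0+0=0
L[18]='P': occ=0, LF[18]=C('P')+0=1+0=1

Answer: 6 9 13 14 10 11 15 3 7 16 17 18 4 12 2 5 8 0 1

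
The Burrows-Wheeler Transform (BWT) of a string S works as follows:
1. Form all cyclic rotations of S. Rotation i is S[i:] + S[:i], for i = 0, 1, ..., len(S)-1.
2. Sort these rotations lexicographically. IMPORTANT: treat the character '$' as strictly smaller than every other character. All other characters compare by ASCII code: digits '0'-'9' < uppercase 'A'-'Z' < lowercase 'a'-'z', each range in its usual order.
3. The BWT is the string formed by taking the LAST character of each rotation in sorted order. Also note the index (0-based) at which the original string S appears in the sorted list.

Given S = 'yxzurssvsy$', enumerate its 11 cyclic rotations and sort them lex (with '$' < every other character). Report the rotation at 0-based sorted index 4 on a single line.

Answer: sy$yxzurssv

Derivation:
All 11 rotations (rotation i = S[i:]+S[:i]):
  rot[0] = yxzurssvsy$
  rot[1] = xzurssvsy$y
  rot[2] = zurssvsy$yx
  rot[3] = urssvsy$yxz
  rot[4] = rssvsy$yxzu
  rot[5] = ssvsy$yxzur
  rot[6] = svsy$yxzurs
  rot[7] = vsy$yxzurss
  rot[8] = sy$yxzurssv
  rot[9] = y$yxzurssvs
  rot[10] = $yxzurssvsy
Sorted (with $ < everything):
  sorted[0] = $yxzurssvsy
  sorted[1] = rssvsy$yxzu
  sorted[2] = ssvsy$yxzur
  sorted[3] = svsy$yxzurs
  sorted[4] = sy$yxzurssv
  sorted[5] = urssvsy$yxz
  sorted[6] = vsy$yxzurss
  sorted[7] = xzurssvsy$y
  sorted[8] = y$yxzurssvs
  sorted[9] = yxzurssvsy$
  sorted[10] = zurssvsy$yx
sorted[4] = sy$yxzurssv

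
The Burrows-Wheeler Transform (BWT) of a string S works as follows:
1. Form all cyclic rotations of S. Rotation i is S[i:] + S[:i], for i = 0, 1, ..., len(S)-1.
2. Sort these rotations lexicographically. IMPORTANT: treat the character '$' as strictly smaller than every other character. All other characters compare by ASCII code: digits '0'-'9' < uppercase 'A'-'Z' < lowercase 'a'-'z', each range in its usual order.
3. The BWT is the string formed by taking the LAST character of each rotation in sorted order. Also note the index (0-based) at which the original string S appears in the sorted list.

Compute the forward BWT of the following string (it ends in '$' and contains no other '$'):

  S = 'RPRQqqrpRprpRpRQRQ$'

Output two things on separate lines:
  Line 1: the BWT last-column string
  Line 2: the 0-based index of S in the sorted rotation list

Answer: QRRRR$QpPppRrrRQqpq
5

Derivation:
All 19 rotations (rotation i = S[i:]+S[:i]):
  rot[0] = RPRQqqrpRprpRpRQRQ$
  rot[1] = PRQqqrpRprpRpRQRQ$R
  rot[2] = RQqqrpRprpRpRQRQ$RP
  rot[3] = QqqrpRprpRpRQRQ$RPR
  rot[4] = qqrpRprpRpRQRQ$RPRQ
  rot[5] = qrpRprpRpRQRQ$RPRQq
  rot[6] = rpRprpRpRQRQ$RPRQqq
  rot[7] = pRprpRpRQRQ$RPRQqqr
  rot[8] = RprpRpRQRQ$RPRQqqrp
  rot[9] = prpRpRQRQ$RPRQqqrpR
  rot[10] = rpRpRQRQ$RPRQqqrpRp
  rot[11] = pRpRQRQ$RPRQqqrpRpr
  rot[12] = RpRQRQ$RPRQqqrpRprp
  rot[13] = pRQRQ$RPRQqqrpRprpR
  rot[14] = RQRQ$RPRQqqrpRprpRp
  rot[15] = QRQ$RPRQqqrpRprpRpR
  rot[16] = RQ$RPRQqqrpRprpRpRQ
  rot[17] = Q$RPRQqqrpRprpRpRQR
  rot[18] = $RPRQqqrpRprpRpRQRQ
Sorted (with $ < everything):
  sorted[0] = $RPRQqqrpRprpRpRQRQ  (last char: 'Q')
  sorted[1] = PRQqqrpRprpRpRQRQ$R  (last char: 'R')
  sorted[2] = Q$RPRQqqrpRprpRpRQR  (last char: 'R')
  sorted[3] = QRQ$RPRQqqrpRprpRpR  (last char: 'R')
  sorted[4] = QqqrpRprpRpRQRQ$RPR  (last char: 'R')
  sorted[5] = RPRQqqrpRprpRpRQRQ$  (last char: '$')
  sorted[6] = RQ$RPRQqqrpRprpRpRQ  (last char: 'Q')
  sorted[7] = RQRQ$RPRQqqrpRprpRp  (last char: 'p')
  sorted[8] = RQqqrpRprpRpRQRQ$RP  (last char: 'P')
  sorted[9] = RpRQRQ$RPRQqqrpRprp  (last char: 'p')
  sorted[10] = RprpRpRQRQ$RPRQqqrp  (last char: 'p')
  sorted[11] = pRQRQ$RPRQqqrpRprpR  (last char: 'R')
  sorted[12] = pRpRQRQ$RPRQqqrpRpr  (last char: 'r')
  sorted[13] = pRprpRpRQRQ$RPRQqqr  (last char: 'r')
  sorted[14] = prpRpRQRQ$RPRQqqrpR  (last char: 'R')
  sorted[15] = qqrpRprpRpRQRQ$RPRQ  (last char: 'Q')
  sorted[16] = qrpRprpRpRQRQ$RPRQq  (last char: 'q')
  sorted[17] = rpRpRQRQ$RPRQqqrpRp  (last char: 'p')
  sorted[18] = rpRprpRpRQRQ$RPRQqq  (last char: 'q')
Last column: QRRRR$QpPppRrrRQqpq
Original string S is at sorted index 5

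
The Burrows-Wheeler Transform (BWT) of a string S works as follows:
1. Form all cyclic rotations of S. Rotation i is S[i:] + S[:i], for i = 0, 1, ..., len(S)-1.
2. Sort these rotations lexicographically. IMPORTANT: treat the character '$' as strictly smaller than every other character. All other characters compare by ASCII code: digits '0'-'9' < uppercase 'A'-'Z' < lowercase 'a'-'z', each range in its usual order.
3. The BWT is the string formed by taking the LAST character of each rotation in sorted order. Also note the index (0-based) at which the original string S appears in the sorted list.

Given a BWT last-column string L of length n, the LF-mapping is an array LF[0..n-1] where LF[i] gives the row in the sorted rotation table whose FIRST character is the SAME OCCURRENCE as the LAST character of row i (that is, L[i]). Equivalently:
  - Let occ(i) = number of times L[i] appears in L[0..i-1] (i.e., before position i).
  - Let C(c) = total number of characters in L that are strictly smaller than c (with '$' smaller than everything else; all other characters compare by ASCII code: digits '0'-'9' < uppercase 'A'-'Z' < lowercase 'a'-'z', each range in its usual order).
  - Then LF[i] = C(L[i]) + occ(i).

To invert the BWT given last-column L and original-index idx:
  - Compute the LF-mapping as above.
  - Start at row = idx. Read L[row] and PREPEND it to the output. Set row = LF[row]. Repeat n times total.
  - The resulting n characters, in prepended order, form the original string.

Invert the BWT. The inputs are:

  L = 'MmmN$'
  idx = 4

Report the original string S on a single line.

Answer: mNmM$

Derivation:
LF mapping: 1 3 4 2 0
Walk LF starting at row 4, prepending L[row]:
  step 1: row=4, L[4]='$', prepend. Next row=LF[4]=0
  step 2: row=0, L[0]='M', prepend. Next row=LF[0]=1
  step 3: row=1, L[1]='m', prepend. Next row=LF[1]=3
  step 4: row=3, L[3]='N', prepend. Next row=LF[3]=2
  step 5: row=2, L[2]='m', prepend. Next row=LF[2]=4
Reversed output: mNmM$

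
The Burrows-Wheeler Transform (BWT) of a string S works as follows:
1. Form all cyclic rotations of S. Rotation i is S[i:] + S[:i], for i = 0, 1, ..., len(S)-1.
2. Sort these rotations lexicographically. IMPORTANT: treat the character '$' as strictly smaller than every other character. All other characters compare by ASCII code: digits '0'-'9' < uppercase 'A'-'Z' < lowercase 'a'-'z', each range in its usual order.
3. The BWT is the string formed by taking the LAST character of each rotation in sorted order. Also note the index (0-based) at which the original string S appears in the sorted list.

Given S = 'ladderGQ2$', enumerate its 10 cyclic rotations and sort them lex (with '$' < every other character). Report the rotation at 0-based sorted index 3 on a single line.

All 10 rotations (rotation i = S[i:]+S[:i]):
  rot[0] = ladderGQ2$
  rot[1] = adderGQ2$l
  rot[2] = dderGQ2$la
  rot[3] = derGQ2$lad
  rot[4] = erGQ2$ladd
  rot[5] = rGQ2$ladde
  rot[6] = GQ2$ladder
  rot[7] = Q2$ladderG
  rot[8] = 2$ladderGQ
  rot[9] = $ladderGQ2
Sorted (with $ < everything):
  sorted[0] = $ladderGQ2
  sorted[1] = 2$ladderGQ
  sorted[2] = GQ2$ladder
  sorted[3] = Q2$ladderG
  sorted[4] = adderGQ2$l
  sorted[5] = dderGQ2$la
  sorted[6] = derGQ2$lad
  sorted[7] = erGQ2$ladd
  sorted[8] = ladderGQ2$
  sorted[9] = rGQ2$ladde
sorted[3] = Q2$ladderG

Answer: Q2$ladderG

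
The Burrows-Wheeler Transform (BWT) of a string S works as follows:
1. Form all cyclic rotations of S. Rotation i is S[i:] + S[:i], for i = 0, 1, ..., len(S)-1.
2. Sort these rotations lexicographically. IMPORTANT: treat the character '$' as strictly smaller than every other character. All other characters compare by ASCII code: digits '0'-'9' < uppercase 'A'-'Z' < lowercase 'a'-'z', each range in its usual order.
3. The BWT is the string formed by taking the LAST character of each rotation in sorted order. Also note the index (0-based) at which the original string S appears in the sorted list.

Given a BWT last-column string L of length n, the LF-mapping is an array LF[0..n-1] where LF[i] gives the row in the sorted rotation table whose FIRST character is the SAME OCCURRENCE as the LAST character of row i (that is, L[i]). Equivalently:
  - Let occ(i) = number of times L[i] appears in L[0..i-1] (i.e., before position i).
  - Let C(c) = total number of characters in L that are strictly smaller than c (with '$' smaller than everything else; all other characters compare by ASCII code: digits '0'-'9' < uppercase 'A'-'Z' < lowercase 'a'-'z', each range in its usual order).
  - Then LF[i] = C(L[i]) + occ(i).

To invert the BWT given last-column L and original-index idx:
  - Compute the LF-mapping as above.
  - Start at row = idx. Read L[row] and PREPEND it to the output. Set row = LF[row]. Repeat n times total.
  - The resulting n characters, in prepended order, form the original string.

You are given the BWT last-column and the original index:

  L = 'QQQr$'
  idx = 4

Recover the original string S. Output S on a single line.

Answer: rQQQ$

Derivation:
LF mapping: 1 2 3 4 0
Walk LF starting at row 4, prepending L[row]:
  step 1: row=4, L[4]='$', prepend. Next row=LF[4]=0
  step 2: row=0, L[0]='Q', prepend. Next row=LF[0]=1
  step 3: row=1, L[1]='Q', prepend. Next row=LF[1]=2
  step 4: row=2, L[2]='Q', prepend. Next row=LF[2]=3
  step 5: row=3, L[3]='r', prepend. Next row=LF[3]=4
Reversed output: rQQQ$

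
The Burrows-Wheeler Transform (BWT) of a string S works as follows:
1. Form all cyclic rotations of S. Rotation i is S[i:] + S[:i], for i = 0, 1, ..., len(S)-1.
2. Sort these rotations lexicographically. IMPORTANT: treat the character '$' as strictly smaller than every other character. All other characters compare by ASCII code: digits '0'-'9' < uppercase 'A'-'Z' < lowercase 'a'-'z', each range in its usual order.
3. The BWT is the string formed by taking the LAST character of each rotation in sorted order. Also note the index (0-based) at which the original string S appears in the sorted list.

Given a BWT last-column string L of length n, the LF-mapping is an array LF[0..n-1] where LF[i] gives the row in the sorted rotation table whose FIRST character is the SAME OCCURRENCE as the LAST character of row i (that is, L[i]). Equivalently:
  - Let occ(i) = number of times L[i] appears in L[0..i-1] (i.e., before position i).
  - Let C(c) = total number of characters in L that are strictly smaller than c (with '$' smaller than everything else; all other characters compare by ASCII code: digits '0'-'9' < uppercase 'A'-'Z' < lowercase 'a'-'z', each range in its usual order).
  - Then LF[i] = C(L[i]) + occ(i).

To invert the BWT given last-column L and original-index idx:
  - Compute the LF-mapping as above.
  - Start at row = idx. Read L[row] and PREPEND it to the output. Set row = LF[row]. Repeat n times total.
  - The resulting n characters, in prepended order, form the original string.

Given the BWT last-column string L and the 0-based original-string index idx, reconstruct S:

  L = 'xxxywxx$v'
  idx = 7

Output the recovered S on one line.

LF mapping: 3 4 5 8 2 6 7 0 1
Walk LF starting at row 7, prepending L[row]:
  step 1: row=7, L[7]='$', prepend. Next row=LF[7]=0
  step 2: row=0, L[0]='x', prepend. Next row=LF[0]=3
  step 3: row=3, L[3]='y', prepend. Next row=LF[3]=8
  step 4: row=8, L[8]='v', prepend. Next row=LF[8]=1
  step 5: row=1, L[1]='x', prepend. Next row=LF[1]=4
  step 6: row=4, L[4]='w', prepend. Next row=LF[4]=2
  step 7: row=2, L[2]='x', prepend. Next row=LF[2]=5
  step 8: row=5, L[5]='x', prepend. Next row=LF[5]=6
  step 9: row=6, L[6]='x', prepend. Next row=LF[6]=7
Reversed output: xxxwxvyx$

Answer: xxxwxvyx$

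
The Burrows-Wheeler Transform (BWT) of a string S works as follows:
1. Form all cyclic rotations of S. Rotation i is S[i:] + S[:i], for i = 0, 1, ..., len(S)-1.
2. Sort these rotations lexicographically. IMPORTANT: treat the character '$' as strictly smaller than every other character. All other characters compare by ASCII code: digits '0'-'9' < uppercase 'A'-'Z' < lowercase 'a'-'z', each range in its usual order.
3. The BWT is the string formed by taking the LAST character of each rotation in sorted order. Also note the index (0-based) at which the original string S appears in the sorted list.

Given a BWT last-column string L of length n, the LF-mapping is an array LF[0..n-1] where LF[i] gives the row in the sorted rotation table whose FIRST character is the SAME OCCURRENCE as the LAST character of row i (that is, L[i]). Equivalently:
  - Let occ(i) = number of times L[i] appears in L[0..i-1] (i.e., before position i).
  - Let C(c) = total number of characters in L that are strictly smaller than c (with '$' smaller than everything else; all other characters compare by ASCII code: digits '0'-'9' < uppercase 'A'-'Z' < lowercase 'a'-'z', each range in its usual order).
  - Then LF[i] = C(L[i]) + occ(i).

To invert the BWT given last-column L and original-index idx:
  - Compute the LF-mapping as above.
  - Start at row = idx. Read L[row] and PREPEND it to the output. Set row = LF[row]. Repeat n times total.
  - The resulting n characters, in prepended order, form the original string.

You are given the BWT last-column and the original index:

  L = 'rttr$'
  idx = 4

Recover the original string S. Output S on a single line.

LF mapping: 1 3 4 2 0
Walk LF starting at row 4, prepending L[row]:
  step 1: row=4, L[4]='$', prepend. Next row=LF[4]=0
  step 2: row=0, L[0]='r', prepend. Next row=LF[0]=1
  step 3: row=1, L[1]='t', prepend. Next row=LF[1]=3
  step 4: row=3, L[3]='r', prepend. Next row=LF[3]=2
  step 5: row=2, L[2]='t', prepend. Next row=LF[2]=4
Reversed output: trtr$

Answer: trtr$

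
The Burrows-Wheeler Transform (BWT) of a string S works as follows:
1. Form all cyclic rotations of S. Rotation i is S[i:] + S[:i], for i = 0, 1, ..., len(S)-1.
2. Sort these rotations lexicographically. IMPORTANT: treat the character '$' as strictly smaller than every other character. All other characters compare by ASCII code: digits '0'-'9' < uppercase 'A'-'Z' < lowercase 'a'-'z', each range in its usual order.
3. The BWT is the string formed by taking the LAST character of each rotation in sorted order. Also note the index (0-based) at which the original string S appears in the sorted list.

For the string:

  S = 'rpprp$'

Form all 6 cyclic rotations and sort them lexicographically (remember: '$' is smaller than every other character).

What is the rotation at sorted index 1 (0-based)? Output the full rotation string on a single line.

All 6 rotations (rotation i = S[i:]+S[:i]):
  rot[0] = rpprp$
  rot[1] = pprp$r
  rot[2] = prp$rp
  rot[3] = rp$rpp
  rot[4] = p$rppr
  rot[5] = $rpprp
Sorted (with $ < everything):
  sorted[0] = $rpprp
  sorted[1] = p$rppr
  sorted[2] = pprp$r
  sorted[3] = prp$rp
  sorted[4] = rp$rpp
  sorted[5] = rpprp$
sorted[1] = p$rppr

Answer: p$rppr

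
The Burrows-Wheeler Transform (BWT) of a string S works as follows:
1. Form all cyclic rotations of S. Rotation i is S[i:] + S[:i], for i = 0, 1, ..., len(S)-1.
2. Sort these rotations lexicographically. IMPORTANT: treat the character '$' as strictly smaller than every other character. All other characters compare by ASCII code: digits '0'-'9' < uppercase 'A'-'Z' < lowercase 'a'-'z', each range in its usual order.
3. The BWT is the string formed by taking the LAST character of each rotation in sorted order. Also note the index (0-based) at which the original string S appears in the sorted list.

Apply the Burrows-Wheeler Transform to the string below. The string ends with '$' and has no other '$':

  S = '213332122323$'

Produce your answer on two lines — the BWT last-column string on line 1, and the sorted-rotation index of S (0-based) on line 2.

Answer: 3223$13223231
4

Derivation:
All 13 rotations (rotation i = S[i:]+S[:i]):
  rot[0] = 213332122323$
  rot[1] = 13332122323$2
  rot[2] = 3332122323$21
  rot[3] = 332122323$213
  rot[4] = 32122323$2133
  rot[5] = 2122323$21333
  rot[6] = 122323$213332
  rot[7] = 22323$2133321
  rot[8] = 2323$21333212
  rot[9] = 323$213332122
  rot[10] = 23$2133321223
  rot[11] = 3$21333212232
  rot[12] = $213332122323
Sorted (with $ < everything):
  sorted[0] = $213332122323  (last char: '3')
  sorted[1] = 122323$213332  (last char: '2')
  sorted[2] = 13332122323$2  (last char: '2')
  sorted[3] = 2122323$21333  (last char: '3')
  sorted[4] = 213332122323$  (last char: '$')
  sorted[5] = 22323$2133321  (last char: '1')
  sorted[6] = 23$2133321223  (last char: '3')
  sorted[7] = 2323$21333212  (last char: '2')
  sorted[8] = 3$21333212232  (last char: '2')
  sorted[9] = 32122323$2133  (last char: '3')
  sorted[10] = 323$213332122  (last char: '2')
  sorted[11] = 332122323$213  (last char: '3')
  sorted[12] = 3332122323$21  (last char: '1')
Last column: 3223$13223231
Original string S is at sorted index 4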